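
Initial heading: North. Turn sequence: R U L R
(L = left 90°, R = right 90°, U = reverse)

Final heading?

Answer: Final heading: West

Derivation:
Start: North
  R (right (90° clockwise)) -> East
  U (U-turn (180°)) -> West
  L (left (90° counter-clockwise)) -> South
  R (right (90° clockwise)) -> West
Final: West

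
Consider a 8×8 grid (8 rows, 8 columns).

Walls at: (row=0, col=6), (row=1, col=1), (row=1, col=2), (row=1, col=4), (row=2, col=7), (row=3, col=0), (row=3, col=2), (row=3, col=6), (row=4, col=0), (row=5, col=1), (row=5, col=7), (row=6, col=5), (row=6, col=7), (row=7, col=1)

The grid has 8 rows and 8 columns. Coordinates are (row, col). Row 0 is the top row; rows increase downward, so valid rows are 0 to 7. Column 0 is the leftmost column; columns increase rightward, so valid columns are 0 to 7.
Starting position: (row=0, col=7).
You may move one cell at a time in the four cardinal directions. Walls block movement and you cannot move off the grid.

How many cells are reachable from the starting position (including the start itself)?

Answer: Reachable cells: 50

Derivation:
BFS flood-fill from (row=0, col=7):
  Distance 0: (row=0, col=7)
  Distance 1: (row=1, col=7)
  Distance 2: (row=1, col=6)
  Distance 3: (row=1, col=5), (row=2, col=6)
  Distance 4: (row=0, col=5), (row=2, col=5)
  Distance 5: (row=0, col=4), (row=2, col=4), (row=3, col=5)
  Distance 6: (row=0, col=3), (row=2, col=3), (row=3, col=4), (row=4, col=5)
  Distance 7: (row=0, col=2), (row=1, col=3), (row=2, col=2), (row=3, col=3), (row=4, col=4), (row=4, col=6), (row=5, col=5)
  Distance 8: (row=0, col=1), (row=2, col=1), (row=4, col=3), (row=4, col=7), (row=5, col=4), (row=5, col=6)
  Distance 9: (row=0, col=0), (row=2, col=0), (row=3, col=1), (row=3, col=7), (row=4, col=2), (row=5, col=3), (row=6, col=4), (row=6, col=6)
  Distance 10: (row=1, col=0), (row=4, col=1), (row=5, col=2), (row=6, col=3), (row=7, col=4), (row=7, col=6)
  Distance 11: (row=6, col=2), (row=7, col=3), (row=7, col=5), (row=7, col=7)
  Distance 12: (row=6, col=1), (row=7, col=2)
  Distance 13: (row=6, col=0)
  Distance 14: (row=5, col=0), (row=7, col=0)
Total reachable: 50 (grid has 50 open cells total)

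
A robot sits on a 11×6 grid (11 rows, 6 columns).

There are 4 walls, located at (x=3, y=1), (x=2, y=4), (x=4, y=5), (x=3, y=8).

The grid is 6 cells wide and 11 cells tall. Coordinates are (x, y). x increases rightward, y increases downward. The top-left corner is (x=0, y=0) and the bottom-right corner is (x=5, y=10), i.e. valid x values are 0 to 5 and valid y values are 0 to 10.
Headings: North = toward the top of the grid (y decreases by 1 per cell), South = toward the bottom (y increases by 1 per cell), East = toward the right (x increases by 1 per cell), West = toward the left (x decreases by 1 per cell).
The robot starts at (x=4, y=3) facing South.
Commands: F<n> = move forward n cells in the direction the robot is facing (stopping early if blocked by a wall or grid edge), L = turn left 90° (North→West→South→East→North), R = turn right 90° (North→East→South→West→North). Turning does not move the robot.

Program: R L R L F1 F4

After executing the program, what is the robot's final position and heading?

Answer: Final position: (x=4, y=4), facing South

Derivation:
Start: (x=4, y=3), facing South
  R: turn right, now facing West
  L: turn left, now facing South
  R: turn right, now facing West
  L: turn left, now facing South
  F1: move forward 1, now at (x=4, y=4)
  F4: move forward 0/4 (blocked), now at (x=4, y=4)
Final: (x=4, y=4), facing South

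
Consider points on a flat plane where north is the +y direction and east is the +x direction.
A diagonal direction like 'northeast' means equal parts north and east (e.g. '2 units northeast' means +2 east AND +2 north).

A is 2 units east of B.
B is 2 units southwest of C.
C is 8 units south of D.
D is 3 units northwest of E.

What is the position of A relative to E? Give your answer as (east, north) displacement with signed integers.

Place E at the origin (east=0, north=0).
  D is 3 units northwest of E: delta (east=-3, north=+3); D at (east=-3, north=3).
  C is 8 units south of D: delta (east=+0, north=-8); C at (east=-3, north=-5).
  B is 2 units southwest of C: delta (east=-2, north=-2); B at (east=-5, north=-7).
  A is 2 units east of B: delta (east=+2, north=+0); A at (east=-3, north=-7).
Therefore A relative to E: (east=-3, north=-7).

Answer: A is at (east=-3, north=-7) relative to E.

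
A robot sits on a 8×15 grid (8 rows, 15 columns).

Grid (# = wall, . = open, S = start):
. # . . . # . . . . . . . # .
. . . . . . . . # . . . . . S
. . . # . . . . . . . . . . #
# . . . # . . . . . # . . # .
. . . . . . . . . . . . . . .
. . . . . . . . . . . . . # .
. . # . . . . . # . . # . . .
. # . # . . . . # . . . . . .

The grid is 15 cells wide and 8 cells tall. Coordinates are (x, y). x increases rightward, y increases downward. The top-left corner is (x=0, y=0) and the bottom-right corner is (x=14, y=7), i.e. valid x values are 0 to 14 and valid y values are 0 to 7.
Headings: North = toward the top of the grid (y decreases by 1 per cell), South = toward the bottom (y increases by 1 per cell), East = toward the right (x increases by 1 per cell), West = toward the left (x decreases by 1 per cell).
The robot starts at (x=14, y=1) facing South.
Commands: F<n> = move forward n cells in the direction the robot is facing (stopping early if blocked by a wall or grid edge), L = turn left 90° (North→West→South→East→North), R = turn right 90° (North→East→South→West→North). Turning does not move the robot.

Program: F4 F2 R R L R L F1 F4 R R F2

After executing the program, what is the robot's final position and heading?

Answer: Final position: (x=11, y=1), facing East

Derivation:
Start: (x=14, y=1), facing South
  F4: move forward 0/4 (blocked), now at (x=14, y=1)
  F2: move forward 0/2 (blocked), now at (x=14, y=1)
  R: turn right, now facing West
  R: turn right, now facing North
  L: turn left, now facing West
  R: turn right, now facing North
  L: turn left, now facing West
  F1: move forward 1, now at (x=13, y=1)
  F4: move forward 4, now at (x=9, y=1)
  R: turn right, now facing North
  R: turn right, now facing East
  F2: move forward 2, now at (x=11, y=1)
Final: (x=11, y=1), facing East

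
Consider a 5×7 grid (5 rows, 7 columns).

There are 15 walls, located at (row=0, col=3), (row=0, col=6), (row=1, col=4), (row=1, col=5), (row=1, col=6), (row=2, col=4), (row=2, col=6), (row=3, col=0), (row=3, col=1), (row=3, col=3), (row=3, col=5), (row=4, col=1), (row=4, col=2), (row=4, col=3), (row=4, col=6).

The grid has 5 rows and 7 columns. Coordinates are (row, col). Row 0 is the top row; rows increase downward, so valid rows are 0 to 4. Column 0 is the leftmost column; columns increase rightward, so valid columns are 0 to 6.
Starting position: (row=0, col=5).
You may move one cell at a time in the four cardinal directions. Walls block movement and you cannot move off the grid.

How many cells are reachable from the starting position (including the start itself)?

BFS flood-fill from (row=0, col=5):
  Distance 0: (row=0, col=5)
  Distance 1: (row=0, col=4)
Total reachable: 2 (grid has 20 open cells total)

Answer: Reachable cells: 2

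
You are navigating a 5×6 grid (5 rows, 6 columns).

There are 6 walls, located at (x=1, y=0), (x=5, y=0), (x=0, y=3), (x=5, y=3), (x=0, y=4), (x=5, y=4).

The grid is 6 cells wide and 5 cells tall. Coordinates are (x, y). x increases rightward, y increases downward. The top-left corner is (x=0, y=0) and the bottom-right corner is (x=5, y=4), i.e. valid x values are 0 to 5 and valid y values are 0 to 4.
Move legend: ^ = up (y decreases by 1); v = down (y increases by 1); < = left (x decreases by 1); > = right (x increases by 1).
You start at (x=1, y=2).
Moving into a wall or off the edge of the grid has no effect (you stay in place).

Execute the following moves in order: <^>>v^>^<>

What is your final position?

Answer: Final position: (x=3, y=0)

Derivation:
Start: (x=1, y=2)
  < (left): (x=1, y=2) -> (x=0, y=2)
  ^ (up): (x=0, y=2) -> (x=0, y=1)
  > (right): (x=0, y=1) -> (x=1, y=1)
  > (right): (x=1, y=1) -> (x=2, y=1)
  v (down): (x=2, y=1) -> (x=2, y=2)
  ^ (up): (x=2, y=2) -> (x=2, y=1)
  > (right): (x=2, y=1) -> (x=3, y=1)
  ^ (up): (x=3, y=1) -> (x=3, y=0)
  < (left): (x=3, y=0) -> (x=2, y=0)
  > (right): (x=2, y=0) -> (x=3, y=0)
Final: (x=3, y=0)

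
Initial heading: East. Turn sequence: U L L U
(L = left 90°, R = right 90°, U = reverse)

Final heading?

Answer: Final heading: West

Derivation:
Start: East
  U (U-turn (180°)) -> West
  L (left (90° counter-clockwise)) -> South
  L (left (90° counter-clockwise)) -> East
  U (U-turn (180°)) -> West
Final: West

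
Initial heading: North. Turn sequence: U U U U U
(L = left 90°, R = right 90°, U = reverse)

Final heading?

Start: North
  U (U-turn (180°)) -> South
  U (U-turn (180°)) -> North
  U (U-turn (180°)) -> South
  U (U-turn (180°)) -> North
  U (U-turn (180°)) -> South
Final: South

Answer: Final heading: South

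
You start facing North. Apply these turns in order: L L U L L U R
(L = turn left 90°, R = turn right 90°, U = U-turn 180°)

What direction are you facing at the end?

Start: North
  L (left (90° counter-clockwise)) -> West
  L (left (90° counter-clockwise)) -> South
  U (U-turn (180°)) -> North
  L (left (90° counter-clockwise)) -> West
  L (left (90° counter-clockwise)) -> South
  U (U-turn (180°)) -> North
  R (right (90° clockwise)) -> East
Final: East

Answer: Final heading: East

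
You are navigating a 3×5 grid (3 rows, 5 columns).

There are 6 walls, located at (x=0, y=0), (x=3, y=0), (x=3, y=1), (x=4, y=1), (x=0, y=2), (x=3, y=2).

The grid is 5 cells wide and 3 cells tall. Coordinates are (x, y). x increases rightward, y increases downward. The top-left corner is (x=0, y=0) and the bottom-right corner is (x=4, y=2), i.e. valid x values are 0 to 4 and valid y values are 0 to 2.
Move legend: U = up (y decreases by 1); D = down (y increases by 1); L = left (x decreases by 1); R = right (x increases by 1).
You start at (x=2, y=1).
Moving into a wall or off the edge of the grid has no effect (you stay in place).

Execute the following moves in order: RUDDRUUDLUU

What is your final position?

Start: (x=2, y=1)
  R (right): blocked, stay at (x=2, y=1)
  U (up): (x=2, y=1) -> (x=2, y=0)
  D (down): (x=2, y=0) -> (x=2, y=1)
  D (down): (x=2, y=1) -> (x=2, y=2)
  R (right): blocked, stay at (x=2, y=2)
  U (up): (x=2, y=2) -> (x=2, y=1)
  U (up): (x=2, y=1) -> (x=2, y=0)
  D (down): (x=2, y=0) -> (x=2, y=1)
  L (left): (x=2, y=1) -> (x=1, y=1)
  U (up): (x=1, y=1) -> (x=1, y=0)
  U (up): blocked, stay at (x=1, y=0)
Final: (x=1, y=0)

Answer: Final position: (x=1, y=0)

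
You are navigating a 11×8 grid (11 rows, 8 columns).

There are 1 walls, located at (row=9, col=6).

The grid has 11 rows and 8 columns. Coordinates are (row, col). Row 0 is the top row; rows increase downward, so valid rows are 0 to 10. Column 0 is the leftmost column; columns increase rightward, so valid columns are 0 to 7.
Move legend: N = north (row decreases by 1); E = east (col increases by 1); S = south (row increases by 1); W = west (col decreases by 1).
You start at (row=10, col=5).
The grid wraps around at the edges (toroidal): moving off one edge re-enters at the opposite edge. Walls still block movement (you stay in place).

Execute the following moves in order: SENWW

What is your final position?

Answer: Final position: (row=10, col=4)

Derivation:
Start: (row=10, col=5)
  S (south): (row=10, col=5) -> (row=0, col=5)
  E (east): (row=0, col=5) -> (row=0, col=6)
  N (north): (row=0, col=6) -> (row=10, col=6)
  W (west): (row=10, col=6) -> (row=10, col=5)
  W (west): (row=10, col=5) -> (row=10, col=4)
Final: (row=10, col=4)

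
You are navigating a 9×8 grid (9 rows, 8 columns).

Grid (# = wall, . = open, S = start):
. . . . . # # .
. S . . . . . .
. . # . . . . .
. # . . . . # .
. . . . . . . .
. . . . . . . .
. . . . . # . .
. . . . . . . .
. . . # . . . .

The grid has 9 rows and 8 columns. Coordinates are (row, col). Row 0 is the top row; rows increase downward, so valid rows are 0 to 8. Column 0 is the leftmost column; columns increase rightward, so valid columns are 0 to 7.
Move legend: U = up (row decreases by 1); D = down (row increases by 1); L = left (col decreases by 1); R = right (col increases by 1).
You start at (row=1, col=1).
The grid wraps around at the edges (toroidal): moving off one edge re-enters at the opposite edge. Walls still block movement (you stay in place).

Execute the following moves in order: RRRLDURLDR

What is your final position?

Answer: Final position: (row=2, col=4)

Derivation:
Start: (row=1, col=1)
  R (right): (row=1, col=1) -> (row=1, col=2)
  R (right): (row=1, col=2) -> (row=1, col=3)
  R (right): (row=1, col=3) -> (row=1, col=4)
  L (left): (row=1, col=4) -> (row=1, col=3)
  D (down): (row=1, col=3) -> (row=2, col=3)
  U (up): (row=2, col=3) -> (row=1, col=3)
  R (right): (row=1, col=3) -> (row=1, col=4)
  L (left): (row=1, col=4) -> (row=1, col=3)
  D (down): (row=1, col=3) -> (row=2, col=3)
  R (right): (row=2, col=3) -> (row=2, col=4)
Final: (row=2, col=4)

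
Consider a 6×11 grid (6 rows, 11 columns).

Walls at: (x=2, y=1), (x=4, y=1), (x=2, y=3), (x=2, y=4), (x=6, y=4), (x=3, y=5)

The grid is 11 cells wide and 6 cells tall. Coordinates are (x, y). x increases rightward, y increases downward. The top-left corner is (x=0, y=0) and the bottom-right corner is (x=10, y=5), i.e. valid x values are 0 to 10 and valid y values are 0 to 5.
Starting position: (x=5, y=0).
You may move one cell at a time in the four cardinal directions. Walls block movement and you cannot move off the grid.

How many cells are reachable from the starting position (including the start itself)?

BFS flood-fill from (x=5, y=0):
  Distance 0: (x=5, y=0)
  Distance 1: (x=4, y=0), (x=6, y=0), (x=5, y=1)
  Distance 2: (x=3, y=0), (x=7, y=0), (x=6, y=1), (x=5, y=2)
  Distance 3: (x=2, y=0), (x=8, y=0), (x=3, y=1), (x=7, y=1), (x=4, y=2), (x=6, y=2), (x=5, y=3)
  Distance 4: (x=1, y=0), (x=9, y=0), (x=8, y=1), (x=3, y=2), (x=7, y=2), (x=4, y=3), (x=6, y=3), (x=5, y=4)
  Distance 5: (x=0, y=0), (x=10, y=0), (x=1, y=1), (x=9, y=1), (x=2, y=2), (x=8, y=2), (x=3, y=3), (x=7, y=3), (x=4, y=4), (x=5, y=5)
  Distance 6: (x=0, y=1), (x=10, y=1), (x=1, y=2), (x=9, y=2), (x=8, y=3), (x=3, y=4), (x=7, y=4), (x=4, y=5), (x=6, y=5)
  Distance 7: (x=0, y=2), (x=10, y=2), (x=1, y=3), (x=9, y=3), (x=8, y=4), (x=7, y=5)
  Distance 8: (x=0, y=3), (x=10, y=3), (x=1, y=4), (x=9, y=4), (x=8, y=5)
  Distance 9: (x=0, y=4), (x=10, y=4), (x=1, y=5), (x=9, y=5)
  Distance 10: (x=0, y=5), (x=2, y=5), (x=10, y=5)
Total reachable: 60 (grid has 60 open cells total)

Answer: Reachable cells: 60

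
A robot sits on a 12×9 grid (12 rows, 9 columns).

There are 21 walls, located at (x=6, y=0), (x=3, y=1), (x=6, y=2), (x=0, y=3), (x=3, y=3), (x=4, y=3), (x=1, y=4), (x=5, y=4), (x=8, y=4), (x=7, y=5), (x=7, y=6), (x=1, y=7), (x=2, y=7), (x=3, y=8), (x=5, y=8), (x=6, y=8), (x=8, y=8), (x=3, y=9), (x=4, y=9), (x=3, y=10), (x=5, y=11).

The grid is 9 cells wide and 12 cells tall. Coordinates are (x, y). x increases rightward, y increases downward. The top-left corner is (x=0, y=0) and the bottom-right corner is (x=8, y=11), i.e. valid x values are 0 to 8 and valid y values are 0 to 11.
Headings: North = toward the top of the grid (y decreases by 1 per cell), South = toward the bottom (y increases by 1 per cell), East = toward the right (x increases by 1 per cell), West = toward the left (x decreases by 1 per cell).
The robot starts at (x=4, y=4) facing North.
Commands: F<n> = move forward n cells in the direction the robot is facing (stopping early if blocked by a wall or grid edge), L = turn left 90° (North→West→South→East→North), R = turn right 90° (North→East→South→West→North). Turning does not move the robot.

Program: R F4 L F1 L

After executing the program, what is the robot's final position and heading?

Start: (x=4, y=4), facing North
  R: turn right, now facing East
  F4: move forward 0/4 (blocked), now at (x=4, y=4)
  L: turn left, now facing North
  F1: move forward 0/1 (blocked), now at (x=4, y=4)
  L: turn left, now facing West
Final: (x=4, y=4), facing West

Answer: Final position: (x=4, y=4), facing West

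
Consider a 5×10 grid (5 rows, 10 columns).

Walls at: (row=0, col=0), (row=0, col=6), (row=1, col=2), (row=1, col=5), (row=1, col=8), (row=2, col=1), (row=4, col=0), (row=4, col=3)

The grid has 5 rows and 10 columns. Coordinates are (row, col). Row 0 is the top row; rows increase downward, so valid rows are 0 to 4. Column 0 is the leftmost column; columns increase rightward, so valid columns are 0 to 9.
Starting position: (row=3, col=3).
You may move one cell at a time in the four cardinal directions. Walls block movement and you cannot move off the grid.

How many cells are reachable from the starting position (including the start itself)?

Answer: Reachable cells: 42

Derivation:
BFS flood-fill from (row=3, col=3):
  Distance 0: (row=3, col=3)
  Distance 1: (row=2, col=3), (row=3, col=2), (row=3, col=4)
  Distance 2: (row=1, col=3), (row=2, col=2), (row=2, col=4), (row=3, col=1), (row=3, col=5), (row=4, col=2), (row=4, col=4)
  Distance 3: (row=0, col=3), (row=1, col=4), (row=2, col=5), (row=3, col=0), (row=3, col=6), (row=4, col=1), (row=4, col=5)
  Distance 4: (row=0, col=2), (row=0, col=4), (row=2, col=0), (row=2, col=6), (row=3, col=7), (row=4, col=6)
  Distance 5: (row=0, col=1), (row=0, col=5), (row=1, col=0), (row=1, col=6), (row=2, col=7), (row=3, col=8), (row=4, col=7)
  Distance 6: (row=1, col=1), (row=1, col=7), (row=2, col=8), (row=3, col=9), (row=4, col=8)
  Distance 7: (row=0, col=7), (row=2, col=9), (row=4, col=9)
  Distance 8: (row=0, col=8), (row=1, col=9)
  Distance 9: (row=0, col=9)
Total reachable: 42 (grid has 42 open cells total)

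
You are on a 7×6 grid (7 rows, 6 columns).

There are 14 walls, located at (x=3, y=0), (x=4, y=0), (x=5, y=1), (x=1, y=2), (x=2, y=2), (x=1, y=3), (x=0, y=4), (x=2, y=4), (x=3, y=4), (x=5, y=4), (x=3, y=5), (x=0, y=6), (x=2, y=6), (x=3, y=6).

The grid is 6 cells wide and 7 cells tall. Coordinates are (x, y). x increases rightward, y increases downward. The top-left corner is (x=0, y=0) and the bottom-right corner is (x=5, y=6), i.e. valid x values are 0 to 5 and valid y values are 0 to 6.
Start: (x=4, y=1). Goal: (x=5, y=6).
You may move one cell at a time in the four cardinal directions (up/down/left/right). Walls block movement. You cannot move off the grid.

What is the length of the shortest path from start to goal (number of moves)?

BFS from (x=4, y=1) until reaching (x=5, y=6):
  Distance 0: (x=4, y=1)
  Distance 1: (x=3, y=1), (x=4, y=2)
  Distance 2: (x=2, y=1), (x=3, y=2), (x=5, y=2), (x=4, y=3)
  Distance 3: (x=2, y=0), (x=1, y=1), (x=3, y=3), (x=5, y=3), (x=4, y=4)
  Distance 4: (x=1, y=0), (x=0, y=1), (x=2, y=3), (x=4, y=5)
  Distance 5: (x=0, y=0), (x=0, y=2), (x=5, y=5), (x=4, y=6)
  Distance 6: (x=0, y=3), (x=5, y=6)  <- goal reached here
One shortest path (6 moves): (x=4, y=1) -> (x=4, y=2) -> (x=4, y=3) -> (x=4, y=4) -> (x=4, y=5) -> (x=5, y=5) -> (x=5, y=6)

Answer: Shortest path length: 6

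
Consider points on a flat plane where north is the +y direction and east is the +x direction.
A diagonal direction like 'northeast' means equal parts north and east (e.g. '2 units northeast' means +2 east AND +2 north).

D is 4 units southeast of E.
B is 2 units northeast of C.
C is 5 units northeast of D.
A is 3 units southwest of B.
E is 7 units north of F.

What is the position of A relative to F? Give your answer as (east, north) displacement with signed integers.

Answer: A is at (east=8, north=7) relative to F.

Derivation:
Place F at the origin (east=0, north=0).
  E is 7 units north of F: delta (east=+0, north=+7); E at (east=0, north=7).
  D is 4 units southeast of E: delta (east=+4, north=-4); D at (east=4, north=3).
  C is 5 units northeast of D: delta (east=+5, north=+5); C at (east=9, north=8).
  B is 2 units northeast of C: delta (east=+2, north=+2); B at (east=11, north=10).
  A is 3 units southwest of B: delta (east=-3, north=-3); A at (east=8, north=7).
Therefore A relative to F: (east=8, north=7).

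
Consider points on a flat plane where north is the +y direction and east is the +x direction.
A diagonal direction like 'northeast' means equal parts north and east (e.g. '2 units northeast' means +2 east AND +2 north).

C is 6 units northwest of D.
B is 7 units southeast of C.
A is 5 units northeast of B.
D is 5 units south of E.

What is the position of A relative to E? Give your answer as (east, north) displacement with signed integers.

Answer: A is at (east=6, north=-1) relative to E.

Derivation:
Place E at the origin (east=0, north=0).
  D is 5 units south of E: delta (east=+0, north=-5); D at (east=0, north=-5).
  C is 6 units northwest of D: delta (east=-6, north=+6); C at (east=-6, north=1).
  B is 7 units southeast of C: delta (east=+7, north=-7); B at (east=1, north=-6).
  A is 5 units northeast of B: delta (east=+5, north=+5); A at (east=6, north=-1).
Therefore A relative to E: (east=6, north=-1).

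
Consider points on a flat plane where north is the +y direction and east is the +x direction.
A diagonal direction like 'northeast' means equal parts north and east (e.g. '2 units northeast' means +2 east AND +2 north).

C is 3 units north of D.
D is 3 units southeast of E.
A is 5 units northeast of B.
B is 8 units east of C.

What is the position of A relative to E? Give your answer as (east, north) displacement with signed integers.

Answer: A is at (east=16, north=5) relative to E.

Derivation:
Place E at the origin (east=0, north=0).
  D is 3 units southeast of E: delta (east=+3, north=-3); D at (east=3, north=-3).
  C is 3 units north of D: delta (east=+0, north=+3); C at (east=3, north=0).
  B is 8 units east of C: delta (east=+8, north=+0); B at (east=11, north=0).
  A is 5 units northeast of B: delta (east=+5, north=+5); A at (east=16, north=5).
Therefore A relative to E: (east=16, north=5).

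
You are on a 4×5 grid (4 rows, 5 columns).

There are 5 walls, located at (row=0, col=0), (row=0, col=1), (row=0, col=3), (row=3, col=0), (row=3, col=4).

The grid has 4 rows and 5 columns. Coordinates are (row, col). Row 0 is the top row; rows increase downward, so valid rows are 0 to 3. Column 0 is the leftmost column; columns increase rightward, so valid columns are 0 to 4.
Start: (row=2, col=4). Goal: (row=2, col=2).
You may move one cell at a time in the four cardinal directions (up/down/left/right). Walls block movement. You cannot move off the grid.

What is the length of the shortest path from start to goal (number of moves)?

Answer: Shortest path length: 2

Derivation:
BFS from (row=2, col=4) until reaching (row=2, col=2):
  Distance 0: (row=2, col=4)
  Distance 1: (row=1, col=4), (row=2, col=3)
  Distance 2: (row=0, col=4), (row=1, col=3), (row=2, col=2), (row=3, col=3)  <- goal reached here
One shortest path (2 moves): (row=2, col=4) -> (row=2, col=3) -> (row=2, col=2)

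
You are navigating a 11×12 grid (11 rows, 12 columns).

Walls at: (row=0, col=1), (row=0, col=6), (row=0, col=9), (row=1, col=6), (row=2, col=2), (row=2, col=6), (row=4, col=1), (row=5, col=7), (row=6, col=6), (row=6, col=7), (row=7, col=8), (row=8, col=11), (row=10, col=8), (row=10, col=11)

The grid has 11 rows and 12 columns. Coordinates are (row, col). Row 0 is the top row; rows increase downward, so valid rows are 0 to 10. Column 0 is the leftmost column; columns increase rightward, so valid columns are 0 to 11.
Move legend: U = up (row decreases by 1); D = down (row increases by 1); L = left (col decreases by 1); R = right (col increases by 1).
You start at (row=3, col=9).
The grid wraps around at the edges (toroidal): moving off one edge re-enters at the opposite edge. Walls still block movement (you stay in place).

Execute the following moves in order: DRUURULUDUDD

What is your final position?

Start: (row=3, col=9)
  D (down): (row=3, col=9) -> (row=4, col=9)
  R (right): (row=4, col=9) -> (row=4, col=10)
  U (up): (row=4, col=10) -> (row=3, col=10)
  U (up): (row=3, col=10) -> (row=2, col=10)
  R (right): (row=2, col=10) -> (row=2, col=11)
  U (up): (row=2, col=11) -> (row=1, col=11)
  L (left): (row=1, col=11) -> (row=1, col=10)
  U (up): (row=1, col=10) -> (row=0, col=10)
  D (down): (row=0, col=10) -> (row=1, col=10)
  U (up): (row=1, col=10) -> (row=0, col=10)
  D (down): (row=0, col=10) -> (row=1, col=10)
  D (down): (row=1, col=10) -> (row=2, col=10)
Final: (row=2, col=10)

Answer: Final position: (row=2, col=10)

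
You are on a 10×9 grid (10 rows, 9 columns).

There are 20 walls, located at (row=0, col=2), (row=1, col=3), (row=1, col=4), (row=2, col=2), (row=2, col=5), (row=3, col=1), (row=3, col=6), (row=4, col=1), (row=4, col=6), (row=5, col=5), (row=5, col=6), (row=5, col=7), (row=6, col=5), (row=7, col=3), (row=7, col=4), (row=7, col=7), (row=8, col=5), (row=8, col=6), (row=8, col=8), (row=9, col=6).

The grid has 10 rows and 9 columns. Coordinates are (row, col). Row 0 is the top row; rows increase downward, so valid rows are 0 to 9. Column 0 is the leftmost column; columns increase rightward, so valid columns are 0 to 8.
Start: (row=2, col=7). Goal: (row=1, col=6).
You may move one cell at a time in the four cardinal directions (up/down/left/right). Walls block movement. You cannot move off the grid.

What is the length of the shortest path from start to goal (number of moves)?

Answer: Shortest path length: 2

Derivation:
BFS from (row=2, col=7) until reaching (row=1, col=6):
  Distance 0: (row=2, col=7)
  Distance 1: (row=1, col=7), (row=2, col=6), (row=2, col=8), (row=3, col=7)
  Distance 2: (row=0, col=7), (row=1, col=6), (row=1, col=8), (row=3, col=8), (row=4, col=7)  <- goal reached here
One shortest path (2 moves): (row=2, col=7) -> (row=2, col=6) -> (row=1, col=6)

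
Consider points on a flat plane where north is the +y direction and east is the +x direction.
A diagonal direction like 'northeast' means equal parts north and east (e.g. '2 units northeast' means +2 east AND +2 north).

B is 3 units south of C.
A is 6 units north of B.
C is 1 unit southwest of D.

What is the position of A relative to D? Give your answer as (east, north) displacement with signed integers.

Place D at the origin (east=0, north=0).
  C is 1 unit southwest of D: delta (east=-1, north=-1); C at (east=-1, north=-1).
  B is 3 units south of C: delta (east=+0, north=-3); B at (east=-1, north=-4).
  A is 6 units north of B: delta (east=+0, north=+6); A at (east=-1, north=2).
Therefore A relative to D: (east=-1, north=2).

Answer: A is at (east=-1, north=2) relative to D.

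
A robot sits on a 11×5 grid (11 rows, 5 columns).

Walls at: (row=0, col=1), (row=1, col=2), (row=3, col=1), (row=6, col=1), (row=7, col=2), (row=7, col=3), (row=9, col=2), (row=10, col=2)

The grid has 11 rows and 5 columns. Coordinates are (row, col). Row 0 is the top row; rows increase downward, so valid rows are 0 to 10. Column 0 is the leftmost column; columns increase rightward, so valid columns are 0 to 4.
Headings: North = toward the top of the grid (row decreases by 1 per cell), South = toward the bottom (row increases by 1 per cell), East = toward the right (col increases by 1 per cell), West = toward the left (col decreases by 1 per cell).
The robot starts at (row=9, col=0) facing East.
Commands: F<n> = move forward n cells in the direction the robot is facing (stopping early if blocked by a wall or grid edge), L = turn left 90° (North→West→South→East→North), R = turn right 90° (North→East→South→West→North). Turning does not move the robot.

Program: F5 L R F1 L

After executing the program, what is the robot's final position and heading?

Answer: Final position: (row=9, col=1), facing North

Derivation:
Start: (row=9, col=0), facing East
  F5: move forward 1/5 (blocked), now at (row=9, col=1)
  L: turn left, now facing North
  R: turn right, now facing East
  F1: move forward 0/1 (blocked), now at (row=9, col=1)
  L: turn left, now facing North
Final: (row=9, col=1), facing North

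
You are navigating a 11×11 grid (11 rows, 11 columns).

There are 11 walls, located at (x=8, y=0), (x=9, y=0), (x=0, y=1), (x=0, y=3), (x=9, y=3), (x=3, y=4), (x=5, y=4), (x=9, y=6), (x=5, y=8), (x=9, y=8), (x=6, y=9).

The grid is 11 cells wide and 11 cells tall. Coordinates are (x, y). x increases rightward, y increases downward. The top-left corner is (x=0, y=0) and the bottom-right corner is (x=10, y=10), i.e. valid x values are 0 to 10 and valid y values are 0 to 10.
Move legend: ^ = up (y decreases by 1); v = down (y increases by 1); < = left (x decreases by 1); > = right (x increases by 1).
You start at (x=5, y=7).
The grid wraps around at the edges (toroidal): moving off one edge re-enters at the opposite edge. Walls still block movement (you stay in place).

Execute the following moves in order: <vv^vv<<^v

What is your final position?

Answer: Final position: (x=2, y=10)

Derivation:
Start: (x=5, y=7)
  < (left): (x=5, y=7) -> (x=4, y=7)
  v (down): (x=4, y=7) -> (x=4, y=8)
  v (down): (x=4, y=8) -> (x=4, y=9)
  ^ (up): (x=4, y=9) -> (x=4, y=8)
  v (down): (x=4, y=8) -> (x=4, y=9)
  v (down): (x=4, y=9) -> (x=4, y=10)
  < (left): (x=4, y=10) -> (x=3, y=10)
  < (left): (x=3, y=10) -> (x=2, y=10)
  ^ (up): (x=2, y=10) -> (x=2, y=9)
  v (down): (x=2, y=9) -> (x=2, y=10)
Final: (x=2, y=10)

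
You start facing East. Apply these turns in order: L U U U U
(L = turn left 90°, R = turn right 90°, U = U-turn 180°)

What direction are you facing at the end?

Answer: Final heading: North

Derivation:
Start: East
  L (left (90° counter-clockwise)) -> North
  U (U-turn (180°)) -> South
  U (U-turn (180°)) -> North
  U (U-turn (180°)) -> South
  U (U-turn (180°)) -> North
Final: North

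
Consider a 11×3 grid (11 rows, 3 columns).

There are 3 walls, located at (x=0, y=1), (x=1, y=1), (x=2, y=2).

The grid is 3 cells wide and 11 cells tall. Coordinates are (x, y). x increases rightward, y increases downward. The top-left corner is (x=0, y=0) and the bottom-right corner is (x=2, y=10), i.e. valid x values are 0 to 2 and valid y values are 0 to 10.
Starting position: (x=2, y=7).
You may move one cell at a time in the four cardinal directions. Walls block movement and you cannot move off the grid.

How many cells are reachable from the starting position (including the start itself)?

Answer: Reachable cells: 26

Derivation:
BFS flood-fill from (x=2, y=7):
  Distance 0: (x=2, y=7)
  Distance 1: (x=2, y=6), (x=1, y=7), (x=2, y=8)
  Distance 2: (x=2, y=5), (x=1, y=6), (x=0, y=7), (x=1, y=8), (x=2, y=9)
  Distance 3: (x=2, y=4), (x=1, y=5), (x=0, y=6), (x=0, y=8), (x=1, y=9), (x=2, y=10)
  Distance 4: (x=2, y=3), (x=1, y=4), (x=0, y=5), (x=0, y=9), (x=1, y=10)
  Distance 5: (x=1, y=3), (x=0, y=4), (x=0, y=10)
  Distance 6: (x=1, y=2), (x=0, y=3)
  Distance 7: (x=0, y=2)
Total reachable: 26 (grid has 30 open cells total)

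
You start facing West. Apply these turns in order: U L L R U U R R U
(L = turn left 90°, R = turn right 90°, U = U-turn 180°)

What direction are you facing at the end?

Start: West
  U (U-turn (180°)) -> East
  L (left (90° counter-clockwise)) -> North
  L (left (90° counter-clockwise)) -> West
  R (right (90° clockwise)) -> North
  U (U-turn (180°)) -> South
  U (U-turn (180°)) -> North
  R (right (90° clockwise)) -> East
  R (right (90° clockwise)) -> South
  U (U-turn (180°)) -> North
Final: North

Answer: Final heading: North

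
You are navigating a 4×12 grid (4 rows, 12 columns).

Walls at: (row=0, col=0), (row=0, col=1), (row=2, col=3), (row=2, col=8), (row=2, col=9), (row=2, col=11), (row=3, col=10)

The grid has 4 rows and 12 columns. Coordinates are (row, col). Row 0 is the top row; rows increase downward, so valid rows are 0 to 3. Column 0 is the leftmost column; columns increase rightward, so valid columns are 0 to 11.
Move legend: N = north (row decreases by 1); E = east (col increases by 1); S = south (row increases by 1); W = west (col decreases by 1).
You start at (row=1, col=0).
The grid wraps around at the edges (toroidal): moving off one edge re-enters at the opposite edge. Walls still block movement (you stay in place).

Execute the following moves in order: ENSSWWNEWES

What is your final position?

Answer: Final position: (row=3, col=0)

Derivation:
Start: (row=1, col=0)
  E (east): (row=1, col=0) -> (row=1, col=1)
  N (north): blocked, stay at (row=1, col=1)
  S (south): (row=1, col=1) -> (row=2, col=1)
  S (south): (row=2, col=1) -> (row=3, col=1)
  W (west): (row=3, col=1) -> (row=3, col=0)
  W (west): (row=3, col=0) -> (row=3, col=11)
  N (north): blocked, stay at (row=3, col=11)
  E (east): (row=3, col=11) -> (row=3, col=0)
  W (west): (row=3, col=0) -> (row=3, col=11)
  E (east): (row=3, col=11) -> (row=3, col=0)
  S (south): blocked, stay at (row=3, col=0)
Final: (row=3, col=0)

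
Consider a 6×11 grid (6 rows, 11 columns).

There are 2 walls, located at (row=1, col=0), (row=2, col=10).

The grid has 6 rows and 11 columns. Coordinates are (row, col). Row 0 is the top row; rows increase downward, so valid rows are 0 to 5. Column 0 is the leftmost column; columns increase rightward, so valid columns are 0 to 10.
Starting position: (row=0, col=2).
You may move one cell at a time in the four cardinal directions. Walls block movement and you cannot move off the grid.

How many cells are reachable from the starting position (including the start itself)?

Answer: Reachable cells: 64

Derivation:
BFS flood-fill from (row=0, col=2):
  Distance 0: (row=0, col=2)
  Distance 1: (row=0, col=1), (row=0, col=3), (row=1, col=2)
  Distance 2: (row=0, col=0), (row=0, col=4), (row=1, col=1), (row=1, col=3), (row=2, col=2)
  Distance 3: (row=0, col=5), (row=1, col=4), (row=2, col=1), (row=2, col=3), (row=3, col=2)
  Distance 4: (row=0, col=6), (row=1, col=5), (row=2, col=0), (row=2, col=4), (row=3, col=1), (row=3, col=3), (row=4, col=2)
  Distance 5: (row=0, col=7), (row=1, col=6), (row=2, col=5), (row=3, col=0), (row=3, col=4), (row=4, col=1), (row=4, col=3), (row=5, col=2)
  Distance 6: (row=0, col=8), (row=1, col=7), (row=2, col=6), (row=3, col=5), (row=4, col=0), (row=4, col=4), (row=5, col=1), (row=5, col=3)
  Distance 7: (row=0, col=9), (row=1, col=8), (row=2, col=7), (row=3, col=6), (row=4, col=5), (row=5, col=0), (row=5, col=4)
  Distance 8: (row=0, col=10), (row=1, col=9), (row=2, col=8), (row=3, col=7), (row=4, col=6), (row=5, col=5)
  Distance 9: (row=1, col=10), (row=2, col=9), (row=3, col=8), (row=4, col=7), (row=5, col=6)
  Distance 10: (row=3, col=9), (row=4, col=8), (row=5, col=7)
  Distance 11: (row=3, col=10), (row=4, col=9), (row=5, col=8)
  Distance 12: (row=4, col=10), (row=5, col=9)
  Distance 13: (row=5, col=10)
Total reachable: 64 (grid has 64 open cells total)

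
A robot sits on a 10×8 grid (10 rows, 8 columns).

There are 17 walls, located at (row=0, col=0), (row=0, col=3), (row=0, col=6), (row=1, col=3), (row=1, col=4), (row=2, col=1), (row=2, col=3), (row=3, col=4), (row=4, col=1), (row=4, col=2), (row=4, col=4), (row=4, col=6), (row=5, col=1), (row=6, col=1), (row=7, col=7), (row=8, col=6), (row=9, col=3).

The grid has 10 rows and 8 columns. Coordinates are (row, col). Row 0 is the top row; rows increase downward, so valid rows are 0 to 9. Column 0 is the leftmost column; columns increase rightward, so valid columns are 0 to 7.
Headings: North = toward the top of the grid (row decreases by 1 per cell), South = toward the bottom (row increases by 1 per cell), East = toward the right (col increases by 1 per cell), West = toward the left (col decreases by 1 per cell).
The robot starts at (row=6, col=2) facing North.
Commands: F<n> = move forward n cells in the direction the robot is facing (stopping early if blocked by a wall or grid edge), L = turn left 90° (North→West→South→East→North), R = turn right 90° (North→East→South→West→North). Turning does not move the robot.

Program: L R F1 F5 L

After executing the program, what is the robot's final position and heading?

Start: (row=6, col=2), facing North
  L: turn left, now facing West
  R: turn right, now facing North
  F1: move forward 1, now at (row=5, col=2)
  F5: move forward 0/5 (blocked), now at (row=5, col=2)
  L: turn left, now facing West
Final: (row=5, col=2), facing West

Answer: Final position: (row=5, col=2), facing West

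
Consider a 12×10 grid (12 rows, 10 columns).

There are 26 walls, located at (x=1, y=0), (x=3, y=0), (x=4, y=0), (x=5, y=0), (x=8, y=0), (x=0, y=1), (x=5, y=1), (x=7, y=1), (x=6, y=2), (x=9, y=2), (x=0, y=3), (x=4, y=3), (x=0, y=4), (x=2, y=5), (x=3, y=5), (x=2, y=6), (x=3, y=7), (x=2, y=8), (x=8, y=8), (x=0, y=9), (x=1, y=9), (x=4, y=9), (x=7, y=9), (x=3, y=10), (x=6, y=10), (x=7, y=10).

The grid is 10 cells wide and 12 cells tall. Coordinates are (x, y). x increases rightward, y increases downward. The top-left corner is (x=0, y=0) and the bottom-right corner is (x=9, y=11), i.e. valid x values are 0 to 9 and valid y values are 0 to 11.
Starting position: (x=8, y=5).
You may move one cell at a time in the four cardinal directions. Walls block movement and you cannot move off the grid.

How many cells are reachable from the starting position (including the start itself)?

Answer: Reachable cells: 90

Derivation:
BFS flood-fill from (x=8, y=5):
  Distance 0: (x=8, y=5)
  Distance 1: (x=8, y=4), (x=7, y=5), (x=9, y=5), (x=8, y=6)
  Distance 2: (x=8, y=3), (x=7, y=4), (x=9, y=4), (x=6, y=5), (x=7, y=6), (x=9, y=6), (x=8, y=7)
  Distance 3: (x=8, y=2), (x=7, y=3), (x=9, y=3), (x=6, y=4), (x=5, y=5), (x=6, y=6), (x=7, y=7), (x=9, y=7)
  Distance 4: (x=8, y=1), (x=7, y=2), (x=6, y=3), (x=5, y=4), (x=4, y=5), (x=5, y=6), (x=6, y=7), (x=7, y=8), (x=9, y=8)
  Distance 5: (x=9, y=1), (x=5, y=3), (x=4, y=4), (x=4, y=6), (x=5, y=7), (x=6, y=8), (x=9, y=9)
  Distance 6: (x=9, y=0), (x=5, y=2), (x=3, y=4), (x=3, y=6), (x=4, y=7), (x=5, y=8), (x=6, y=9), (x=8, y=9), (x=9, y=10)
  Distance 7: (x=4, y=2), (x=3, y=3), (x=2, y=4), (x=4, y=8), (x=5, y=9), (x=8, y=10), (x=9, y=11)
  Distance 8: (x=4, y=1), (x=3, y=2), (x=2, y=3), (x=1, y=4), (x=3, y=8), (x=5, y=10), (x=8, y=11)
  Distance 9: (x=3, y=1), (x=2, y=2), (x=1, y=3), (x=1, y=5), (x=3, y=9), (x=4, y=10), (x=5, y=11), (x=7, y=11)
  Distance 10: (x=2, y=1), (x=1, y=2), (x=0, y=5), (x=1, y=6), (x=2, y=9), (x=4, y=11), (x=6, y=11)
  Distance 11: (x=2, y=0), (x=1, y=1), (x=0, y=2), (x=0, y=6), (x=1, y=7), (x=2, y=10), (x=3, y=11)
  Distance 12: (x=0, y=7), (x=2, y=7), (x=1, y=8), (x=1, y=10), (x=2, y=11)
  Distance 13: (x=0, y=8), (x=0, y=10), (x=1, y=11)
  Distance 14: (x=0, y=11)
Total reachable: 90 (grid has 94 open cells total)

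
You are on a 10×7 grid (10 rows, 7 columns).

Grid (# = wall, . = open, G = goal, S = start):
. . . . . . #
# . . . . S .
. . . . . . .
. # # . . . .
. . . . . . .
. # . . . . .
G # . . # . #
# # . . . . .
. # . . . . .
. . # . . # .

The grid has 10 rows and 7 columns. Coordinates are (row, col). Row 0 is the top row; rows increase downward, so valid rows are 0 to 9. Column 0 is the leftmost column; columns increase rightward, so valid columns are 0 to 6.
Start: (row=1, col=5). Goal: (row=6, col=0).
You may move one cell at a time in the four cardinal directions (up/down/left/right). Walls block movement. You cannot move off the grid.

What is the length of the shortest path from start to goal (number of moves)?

BFS from (row=1, col=5) until reaching (row=6, col=0):
  Distance 0: (row=1, col=5)
  Distance 1: (row=0, col=5), (row=1, col=4), (row=1, col=6), (row=2, col=5)
  Distance 2: (row=0, col=4), (row=1, col=3), (row=2, col=4), (row=2, col=6), (row=3, col=5)
  Distance 3: (row=0, col=3), (row=1, col=2), (row=2, col=3), (row=3, col=4), (row=3, col=6), (row=4, col=5)
  Distance 4: (row=0, col=2), (row=1, col=1), (row=2, col=2), (row=3, col=3), (row=4, col=4), (row=4, col=6), (row=5, col=5)
  Distance 5: (row=0, col=1), (row=2, col=1), (row=4, col=3), (row=5, col=4), (row=5, col=6), (row=6, col=5)
  Distance 6: (row=0, col=0), (row=2, col=0), (row=4, col=2), (row=5, col=3), (row=7, col=5)
  Distance 7: (row=3, col=0), (row=4, col=1), (row=5, col=2), (row=6, col=3), (row=7, col=4), (row=7, col=6), (row=8, col=5)
  Distance 8: (row=4, col=0), (row=6, col=2), (row=7, col=3), (row=8, col=4), (row=8, col=6)
  Distance 9: (row=5, col=0), (row=7, col=2), (row=8, col=3), (row=9, col=4), (row=9, col=6)
  Distance 10: (row=6, col=0), (row=8, col=2), (row=9, col=3)  <- goal reached here
One shortest path (10 moves): (row=1, col=5) -> (row=1, col=4) -> (row=1, col=3) -> (row=1, col=2) -> (row=1, col=1) -> (row=2, col=1) -> (row=2, col=0) -> (row=3, col=0) -> (row=4, col=0) -> (row=5, col=0) -> (row=6, col=0)

Answer: Shortest path length: 10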